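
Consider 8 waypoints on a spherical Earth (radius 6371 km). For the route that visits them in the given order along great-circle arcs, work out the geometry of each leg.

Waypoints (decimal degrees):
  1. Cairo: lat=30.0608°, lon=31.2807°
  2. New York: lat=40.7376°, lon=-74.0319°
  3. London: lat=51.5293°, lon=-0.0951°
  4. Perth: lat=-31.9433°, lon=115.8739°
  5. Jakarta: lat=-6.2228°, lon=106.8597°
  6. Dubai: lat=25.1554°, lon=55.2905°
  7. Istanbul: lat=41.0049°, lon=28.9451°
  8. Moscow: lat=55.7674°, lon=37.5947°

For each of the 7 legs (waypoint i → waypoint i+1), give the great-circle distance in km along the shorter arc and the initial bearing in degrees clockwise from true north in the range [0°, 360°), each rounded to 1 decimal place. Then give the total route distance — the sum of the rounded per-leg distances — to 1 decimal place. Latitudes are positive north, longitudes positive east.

Leg 1: dist=9024.3 km, bearing=312.3°
Leg 2: dist=5571.6 km, bearing=51.2°
Leg 3: dist=14477.0 km, bearing=92.9°
Leg 4: dist=3009.3 km, bearing=340.0°
Leg 5: dist=6574.0 km, bearing=304.3°
Leg 6: dist=3001.9 km, bearing=312.5°
Leg 7: dist=1758.2 km, bearing=18.1°
Total: 43416.3 km

Leg 1: φ1=0.5246599, φ2=0.7110052, Δφ=0.1863453, Δλ=-1.8380516 rad; a=sin²(Δφ/2)+cosφ1·cosφ2·sin²(Δλ/2)=0.4231435449; c=2·atan2(√a, √(1-a))=1.416471576; dist=6371·c=9024.340 ≈ 9024.3 km; running total=9024.3 km
Leg 1 bearing: y=sinΔλ·cosφ2=-0.73080719, x=cosφ1·sinφ2-sinφ1·cosφ2·cosΔλ=0.66505127; θ=atan2(y, x)=-47.6971° <0 so +360° → 312.3029° ≈ 312.3°
Leg 2: φ1=0.7110052, φ2=0.8993559, Δφ=0.1883507, Δλ=1.2904406 rad; a=sin²(Δφ/2)+cosφ1·cosφ2·sin²(Δλ/2)=0.1793179430; c=2·atan2(√a, √(1-a))=0.874521422; dist=6371·c=5571.576 ≈ 5571.6 km; running total=14595.9 km
Leg 2 bearing: y=sinΔλ·cosφ2=0.59782518, x=cosφ1·sinφ2-sinφ1·cosφ2·cosΔλ=0.48089202; θ=atan2(y, x)=51.1867° ≈ 51.2°
Leg 3: φ1=0.8993559, φ2=-0.5575158, Δφ=-1.4568717, Δλ=2.0240409 rad; a=sin²(Δφ/2)+cosφ1·cosφ2·sin²(Δλ/2)=0.8226968927; c=2·atan2(√a, √(1-a))=2.272335025; dist=6371·c=14477.046 ≈ 14477.0 km; running total=29072.9 km
Leg 3 bearing: y=sinΔλ·cosφ2=0.76289270, x=cosφ1·sinφ2-sinφ1·cosφ2·cosΔλ=-0.03823082; θ=atan2(y, x)=92.8689° ≈ 92.9°
Leg 4: φ1=-0.5575158, φ2=-0.1086083, Δφ=0.4489074, Δλ=-0.1573275 rad; a=sin²(Δφ/2)+cosφ1·cosφ2·sin²(Δλ/2)=0.0547483507; c=2·atan2(√a, √(1-a))=0.472346145; dist=6371·c=3009.317 ≈ 3009.3 km; running total=32082.2 km
Leg 4 bearing: y=sinΔλ·cosφ2=-0.15575608, x=cosφ1·sinφ2-sinφ1·cosφ2·cosΔλ=0.42748558; θ=atan2(y, x)=-20.0194° <0 so +360° → 339.9806° ≈ 340.0°
Leg 5: φ1=-0.1086083, φ2=0.4390446, Δφ=0.5476529, Δλ=-0.9000523 rad; a=sin²(Δφ/2)+cosφ1·cosφ2·sin²(Δλ/2)=0.2433863521; c=2·atan2(√a, √(1-a))=1.031855437; dist=6371·c=6573.951 ≈ 6574.0 km; running total=38656.2 km
Leg 5 bearing: y=sinΔλ·cosφ2=-0.70906423, x=cosφ1·sinφ2-sinφ1·cosφ2·cosΔλ=0.48355523; θ=atan2(y, x)=-55.7075° <0 so +360° → 304.2925° ≈ 304.3°
Leg 6: φ1=0.4390446, φ2=0.7156705, Δφ=0.2766260, Δλ=-0.4598140 rad; a=sin²(Δφ/2)+cosφ1·cosφ2·sin²(Δλ/2)=0.0544828689; c=2·atan2(√a, √(1-a))=0.471177796; dist=6371·c=3001.874 ≈ 3001.9 km; running total=41658.1 km
Leg 6 bearing: y=sinΔλ·cosφ2=-0.33490118, x=cosφ1·sinφ2-sinφ1·cosφ2·cosΔλ=0.30642967; θ=atan2(y, x)=-47.5419° <0 so +360° → 312.4581° ≈ 312.5°
Leg 7: φ1=0.7156705, φ2=0.9733247, Δφ=0.2576542, Δλ=0.1509640 rad; a=sin²(Δφ/2)+cosφ1·cosφ2·sin²(Δλ/2)=0.0189190164; c=2·atan2(√a, √(1-a))=0.275967714; dist=6371·c=1758.190 ≈ 1758.2 km; running total=43416.3 km
Leg 7 bearing: y=sinΔλ·cosφ2=0.08460317, x=cosφ1·sinφ2-sinφ1·cosφ2·cosΔλ=0.25901091; θ=atan2(y, x)=18.0891° ≈ 18.1°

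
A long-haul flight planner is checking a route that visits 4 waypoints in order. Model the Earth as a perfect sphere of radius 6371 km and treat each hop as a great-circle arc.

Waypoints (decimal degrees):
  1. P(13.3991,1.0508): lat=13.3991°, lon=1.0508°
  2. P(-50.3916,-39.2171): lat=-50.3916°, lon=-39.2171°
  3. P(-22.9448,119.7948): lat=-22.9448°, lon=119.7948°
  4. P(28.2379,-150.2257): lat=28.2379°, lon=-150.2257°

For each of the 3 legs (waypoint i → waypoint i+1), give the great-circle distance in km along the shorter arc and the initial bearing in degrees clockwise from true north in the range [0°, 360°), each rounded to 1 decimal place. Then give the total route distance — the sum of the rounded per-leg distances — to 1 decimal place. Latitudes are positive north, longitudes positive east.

Leg 1: dist=8101.8 km, bearing=205.5°
Leg 2: dist=11602.9 km, bearing=160.1°
Leg 3: dist=11187.5 km, bearing=63.7°
Total: 30892.2 km

Leg 1: φ1=0.2338584, φ2=-0.8794993, Δφ=-1.1133577, Δλ=-0.7028074 rad; a=sin²(Δφ/2)+cosφ1·cosφ2·sin²(Δλ/2)=0.3526564478; c=2·atan2(√a, √(1-a))=1.271668260; dist=6371·c=8101.798 ≈ 8101.8 km; running total=8101.8 km
Leg 1 bearing: y=sinΔλ·cosφ2=-0.41207991, x=cosφ1·sinφ2-sinφ1·cosφ2·cosΔλ=-0.86217728; θ=atan2(y, x)=-154.4544° <0 so +360° → 205.5456° ≈ 205.5°
Leg 2: φ1=-0.8794993, φ2=-0.4004623, Δφ=0.4790370, Δλ=2.7752812 rad; a=sin²(Δφ/2)+cosφ1·cosφ2·sin²(Δλ/2)=0.6239005030; c=2·atan2(√a, √(1-a))=1.821206134; dist=6371·c=11602.904 ≈ 11602.9 km; running total=19704.7 km
Leg 2 bearing: y=sinΔλ·cosφ2=0.32983562, x=cosφ1·sinφ2-sinφ1·cosφ2·cosΔλ=-0.91093530; θ=atan2(y, x)=160.0955° ≈ 160.1°
Leg 3: φ1=-0.4004623, φ2=0.4928443, Δφ=0.8933066, Δλ=-4.7127468 rad; a=sin²(Δφ/2)+cosφ1·cosφ2·sin²(Δλ/2)=0.5920790430; c=2·atan2(√a, √(1-a))=1.756011556; dist=6371·c=11187.5496 ≈ 11187.5 km; running total=30892.2 km
Leg 3 bearing: y=sinΔλ·cosφ2=0.88099062, x=cosφ1·sinφ2-sinφ1·cosφ2·cosΔλ=0.43582259; θ=atan2(y, x)=63.6786° ≈ 63.7°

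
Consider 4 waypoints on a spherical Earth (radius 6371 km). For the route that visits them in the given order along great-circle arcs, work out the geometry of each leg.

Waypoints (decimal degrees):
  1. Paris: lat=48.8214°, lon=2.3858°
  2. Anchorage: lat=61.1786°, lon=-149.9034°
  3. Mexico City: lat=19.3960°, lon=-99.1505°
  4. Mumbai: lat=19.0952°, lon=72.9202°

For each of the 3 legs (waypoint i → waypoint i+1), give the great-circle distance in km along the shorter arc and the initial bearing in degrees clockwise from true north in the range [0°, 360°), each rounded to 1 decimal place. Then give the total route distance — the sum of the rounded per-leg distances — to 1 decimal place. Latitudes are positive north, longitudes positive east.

Leg 1: φ1=0.8520942, φ2=1.0677680, Δφ=0.2156738, Δλ=-2.6579480 rad; a=sin²(Δφ/2)+cosφ1·cosφ2·sin²(Δλ/2)=0.3107876370; c=2·atan2(√a, √(1-a))=1.182702460; dist=6371·c=7534.997 ≈ 7535.0 km; running total=7535.0 km
Leg 1 bearing: y=sinΔλ·cosφ2=-0.22417194, x=cosφ1·sinφ2-sinφ1·cosφ2·cosΔλ=0.89807665; θ=atan2(y, x)=-14.0154° <0 so +360° → 345.9846° ≈ 346.0°
Leg 2: φ1=1.0677680, φ2=0.3385241, Δφ=-0.7292439, Δλ=0.8858052 rad; a=sin²(Δφ/2)+cosφ1·cosφ2·sin²(Δλ/2)=0.2106779920; c=2·atan2(√a, √(1-a))=0.953731219; dist=6371·c=6076.222 ≈ 6076.2 km; running total=13611.2 km
Leg 2 bearing: y=sinΔλ·cosφ2=0.73047285, x=cosφ1·sinφ2-sinφ1·cosφ2·cosΔλ=-0.36274029; θ=atan2(y, x)=116.4082° ≈ 116.4°
Leg 3: φ1=0.3385241, φ2=0.3332741, Δφ=-0.0052500, Δλ=3.0032003 rad; a=sin²(Δφ/2)+cosφ1·cosφ2·sin²(Δλ/2)=0.8870908258; c=2·atan2(√a, √(1-a))=2.456217513; dist=6371·c=15648.562 ≈ 15648.6 km; running total=29259.8 km
Leg 3 bearing: y=sinΔλ·cosφ2=0.13036048, x=cosφ1·sinφ2-sinφ1·cosφ2·cosΔλ=0.61939399; θ=atan2(y, x)=11.8853° ≈ 11.9°

Leg 1: dist=7535.0 km, bearing=346.0°
Leg 2: dist=6076.2 km, bearing=116.4°
Leg 3: dist=15648.6 km, bearing=11.9°
Total: 29259.8 km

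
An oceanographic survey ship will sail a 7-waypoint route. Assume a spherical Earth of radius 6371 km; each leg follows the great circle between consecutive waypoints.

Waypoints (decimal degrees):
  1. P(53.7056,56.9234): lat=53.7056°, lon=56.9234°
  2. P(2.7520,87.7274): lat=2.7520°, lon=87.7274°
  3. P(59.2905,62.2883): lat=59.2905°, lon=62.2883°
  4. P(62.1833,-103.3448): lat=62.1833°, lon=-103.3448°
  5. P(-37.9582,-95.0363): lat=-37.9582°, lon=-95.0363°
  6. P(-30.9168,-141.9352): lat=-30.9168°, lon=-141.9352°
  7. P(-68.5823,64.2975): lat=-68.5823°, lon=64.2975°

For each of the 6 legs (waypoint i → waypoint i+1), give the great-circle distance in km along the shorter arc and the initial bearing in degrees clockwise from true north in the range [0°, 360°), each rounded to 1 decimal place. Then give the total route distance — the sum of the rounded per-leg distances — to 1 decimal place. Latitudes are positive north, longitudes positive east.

Leg 1: φ1=0.9373395, φ2=0.0480315, Δφ=-0.8893081, Δλ=0.5376312 rad; a=sin²(Δφ/2)+cosφ1·cosφ2·sin²(Δλ/2)=0.2267308998; c=2·atan2(√a, √(1-a))=0.992571509; dist=6371·c=6323.673 ≈ 6323.7 km; running total=6323.7 km
Leg 1 bearing: y=sinΔλ·cosφ2=0.51151223, x=cosφ1·sinφ2-sinφ1·cosφ2·cosΔλ=-0.66306202; θ=atan2(y, x)=142.3520° ≈ 142.4°
Leg 2: φ1=0.0480315, φ2=1.0348144, Δφ=0.9867830, Δλ=-0.4439961 rad; a=sin²(Δφ/2)+cosφ1·cosφ2·sin²(Δλ/2)=0.2490406103; c=2·atan2(√a, √(1-a))=1.044980515; dist=6371·c=6657.571 ≈ 6657.6 km; running total=12981.3 km
Leg 2 bearing: y=sinΔλ·cosφ2=-0.21936571, x=cosφ1·sinφ2-sinφ1·cosφ2·cosΔλ=0.83663387; θ=atan2(y, x)=-14.6922° <0 so +360° → 345.3078° ≈ 345.3°
Leg 3: φ1=1.0348144, φ2=1.0853033, Δφ=0.0504889, Δλ=-2.8908429 rad; a=sin²(Δφ/2)+cosφ1·cosφ2·sin²(Δλ/2)=0.2352193400; c=2·atan2(√a, √(1-a))=1.012712991; dist=6371·c=6451.994 ≈ 6452.0 km; running total=19433.3 km
Leg 3 bearing: y=sinΔλ·cosφ2=-0.11578862, x=cosφ1·sinφ2-sinφ1·cosφ2·cosΔλ=0.84033196; θ=atan2(y, x)=-7.8453° <0 so +360° → 352.1547° ≈ 352.2°
Leg 4: φ1=1.0853033, φ2=-0.6624956, Δφ=-1.7477989, Δλ=0.1450107 rad; a=sin²(Δφ/2)+cosφ1·cosφ2·sin²(Δλ/2)=0.5899707153; c=2·atan2(√a, √(1-a))=1.751723236; dist=6371·c=11160.229 ≈ 11160.2 km; running total=30593.5 km
Leg 4 bearing: y=sinΔλ·cosφ2=0.11393479, x=cosφ1·sinφ2-sinφ1·cosφ2·cosΔλ=-0.97705678; θ=atan2(y, x)=173.3488° ≈ 173.3°
Leg 5: φ1=-0.6624956, φ2=-0.5396000, Δφ=0.1228956, Δλ=-0.8185402 rad; a=sin²(Δφ/2)+cosφ1·cosφ2·sin²(Δλ/2)=0.1108880361; c=2·atan2(√a, √(1-a))=0.678963686; dist=6371·c=4325.678 ≈ 4325.7 km; running total=34919.2 km
Leg 5 bearing: y=sinΔλ·cosφ2=-0.62640540, x=cosφ1·sinφ2-sinφ1·cosφ2·cosΔλ=-0.04453983; θ=atan2(y, x)=-94.0671° <0 so +360° → 265.9329° ≈ 265.9°
Leg 6: φ1=-0.5396000, φ2=-1.1969869, Δφ=-0.6573870, Δλ=3.5994396 rad; a=sin²(Δφ/2)+cosφ1·cosφ2·sin²(Δλ/2)=0.4013510146; c=2·atan2(√a, √(1-a))=1.372195381; dist=6371·c=8742.257 ≈ 8742.3 km; running total=43661.5 km
Leg 6 bearing: y=sinΔλ·cosφ2=-0.16140919, x=cosφ1·sinφ2-sinφ1·cosφ2·cosΔλ=-0.96696462; θ=atan2(y, x)=-170.5234° <0 so +360° → 189.4766° ≈ 189.5°

Leg 1: dist=6323.7 km, bearing=142.4°
Leg 2: dist=6657.6 km, bearing=345.3°
Leg 3: dist=6452.0 km, bearing=352.2°
Leg 4: dist=11160.2 km, bearing=173.3°
Leg 5: dist=4325.7 km, bearing=265.9°
Leg 6: dist=8742.3 km, bearing=189.5°
Total: 43661.5 km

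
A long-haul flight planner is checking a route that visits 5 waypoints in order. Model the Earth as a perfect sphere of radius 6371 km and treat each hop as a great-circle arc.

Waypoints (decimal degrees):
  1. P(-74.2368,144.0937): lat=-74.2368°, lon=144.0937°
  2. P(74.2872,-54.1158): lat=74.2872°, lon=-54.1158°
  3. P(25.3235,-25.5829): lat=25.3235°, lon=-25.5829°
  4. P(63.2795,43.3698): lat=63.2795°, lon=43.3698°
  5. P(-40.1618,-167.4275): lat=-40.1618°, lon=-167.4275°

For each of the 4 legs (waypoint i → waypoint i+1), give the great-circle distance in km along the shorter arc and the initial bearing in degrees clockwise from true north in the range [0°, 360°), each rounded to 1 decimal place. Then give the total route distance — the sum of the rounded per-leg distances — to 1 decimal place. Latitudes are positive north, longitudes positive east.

Leg 1: dist=19468.0 km, bearing=80.7°
Leg 2: dist=5691.5 km, bearing=146.3°
Leg 3: dist=6463.6 km, bearing=29.6°
Leg 4: dist=16746.3 km, bearing=52.9°
Total: 48369.4 km

Leg 1: φ1=-1.2956766, φ2=1.2965562, Δφ=2.5922328, Δλ=-3.4594084 rad; a=sin²(Δφ/2)+cosφ1·cosφ2·sin²(Δλ/2)=0.9981576147; c=2·atan2(√a, √(1-a))=3.055720240; dist=6371·c=19467.994 ≈ 19468.0 km; running total=19468.0 km
Leg 1 bearing: y=sinΔλ·cosφ2=0.08462779, x=cosφ1·sinφ2-sinφ1·cosφ2·cosΔλ=0.01393197; θ=atan2(y, x)=80.6515° ≈ 80.7°
Leg 2: φ1=1.2965562, φ2=0.4419785, Δφ=-0.8545778, Δλ=0.4979931 rad; a=sin²(Δφ/2)+cosφ1·cosφ2·sin²(Δλ/2)=0.1865973354; c=2·atan2(√a, √(1-a))=0.893349975; dist=6371·c=5691.533 ≈ 5691.5 km; running total=25159.5 km
Leg 2 bearing: y=sinΔλ·cosφ2=0.43176330, x=cosφ1·sinφ2-sinφ1·cosφ2·cosΔλ=-0.64861046; θ=atan2(y, x)=146.3493° ≈ 146.3°
Leg 3: φ1=0.4419785, φ2=1.1044356, Δφ=0.6624572, Δλ=1.2034516 rad; a=sin²(Δφ/2)+cosφ1·cosφ2·sin²(Δλ/2)=0.2359915093; c=2·atan2(√a, √(1-a))=1.014532529; dist=6371·c=6463.587 ≈ 6463.6 km; running total=31623.1 km
Leg 3 bearing: y=sinΔλ·cosφ2=0.41964064, x=cosφ1·sinφ2-sinφ1·cosφ2·cosΔλ=0.73830874; θ=atan2(y, x)=29.6131° ≈ 29.6°
Leg 4: φ1=1.1044356, φ2=-0.7009556, Δφ=-1.8053913, Δλ=-3.6791069 rad; a=sin²(Δφ/2)+cosφ1·cosφ2·sin²(Δλ/2)=0.9356217759; c=2·atan2(√a, √(1-a))=2.628526440; dist=6371·c=16746.342 ≈ 16746.3 km; running total=48369.4 km
Leg 4 bearing: y=sinΔλ·cosφ2=0.39128564, x=cosφ1·sinφ2-sinφ1·cosφ2·cosΔλ=0.29636164; θ=atan2(y, x)=52.8595° ≈ 52.9°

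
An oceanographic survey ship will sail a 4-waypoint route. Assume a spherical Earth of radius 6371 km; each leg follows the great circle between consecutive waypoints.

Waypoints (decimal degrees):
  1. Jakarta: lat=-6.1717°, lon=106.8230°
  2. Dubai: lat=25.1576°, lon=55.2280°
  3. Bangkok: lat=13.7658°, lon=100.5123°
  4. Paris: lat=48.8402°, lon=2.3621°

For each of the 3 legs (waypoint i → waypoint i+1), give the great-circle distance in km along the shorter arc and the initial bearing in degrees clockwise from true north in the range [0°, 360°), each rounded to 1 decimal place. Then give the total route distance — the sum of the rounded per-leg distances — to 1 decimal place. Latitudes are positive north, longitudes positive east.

Leg 1: φ1=-0.1077165, φ2=0.4390830, Δφ=0.5467994, Δλ=-0.9005026 rad; a=sin²(Δφ/2)+cosφ1·cosφ2·sin²(Δλ/2)=0.2433364774; c=2·atan2(√a, √(1-a))=1.031739209; dist=6371·c=6573.210 ≈ 6573.2 km; running total=6573.2 km
Leg 1 bearing: y=sinΔλ·cosφ2=-0.70930471, x=cosφ1·sinφ2-sinφ1·cosφ2·cosΔλ=0.48309644; θ=atan2(y, x)=-55.7418° <0 so +360° → 304.2582° ≈ 304.3°
Leg 2: φ1=0.4390830, φ2=0.2402585, Δφ=-0.1988244, Δλ=0.7903601 rad; a=sin²(Δφ/2)+cosφ1·cosφ2·sin²(Δλ/2)=0.1401439102; c=2·atan2(√a, √(1-a))=0.767408661; dist=6371·c=4889.161 ≈ 4889.2 km; running total=11462.4 km
Leg 2 bearing: y=sinΔλ·cosφ2=0.69019559, x=cosφ1·sinφ2-sinφ1·cosφ2·cosΔλ=-0.07512944; θ=atan2(y, x)=96.2123° ≈ 96.2°
Leg 3: φ1=0.2402585, φ2=0.8524223, Δφ=0.6121638, Δλ=-1.7130442 rad; a=sin²(Δφ/2)+cosφ1·cosφ2·sin²(Δλ/2)=0.4557383248; c=2·atan2(√a, √(1-a))=1.482156950; dist=6371·c=9442.822 ≈ 9442.8 km; running total=20905.2 km
Leg 3 bearing: y=sinΔλ·cosφ2=-0.65151384, x=cosφ1·sinφ2-sinφ1·cosφ2·cosΔλ=0.75345426; θ=atan2(y, x)=-40.8501° <0 so +360° → 319.1499° ≈ 319.1°

Leg 1: dist=6573.2 km, bearing=304.3°
Leg 2: dist=4889.2 km, bearing=96.2°
Leg 3: dist=9442.8 km, bearing=319.1°
Total: 20905.2 km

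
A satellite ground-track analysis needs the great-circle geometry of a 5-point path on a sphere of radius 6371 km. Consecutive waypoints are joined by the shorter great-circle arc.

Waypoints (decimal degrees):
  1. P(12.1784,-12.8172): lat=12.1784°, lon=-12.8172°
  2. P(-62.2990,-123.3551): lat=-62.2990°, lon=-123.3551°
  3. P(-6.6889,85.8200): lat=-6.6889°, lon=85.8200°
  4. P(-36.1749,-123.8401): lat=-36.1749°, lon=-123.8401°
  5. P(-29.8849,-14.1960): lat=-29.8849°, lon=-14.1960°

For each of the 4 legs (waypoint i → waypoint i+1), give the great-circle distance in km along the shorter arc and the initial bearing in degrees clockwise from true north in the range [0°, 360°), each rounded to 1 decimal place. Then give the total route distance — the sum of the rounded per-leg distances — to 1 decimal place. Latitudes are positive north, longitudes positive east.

Leg 1: dist=12259.7 km, bearing=207.6°
Leg 2: dist=11948.7 km, bearing=210.5°
Leg 3: dist=14332.7 km, bearing=149.1°
Leg 4: dist=9632.6 km, bearing=125.1°
Total: 48173.7 km

Leg 1: φ1=0.2125532, φ2=-1.0873227, Δφ=-1.2998758, Δλ=-1.9292503 rad; a=sin²(Δφ/2)+cosφ1·cosφ2·sin²(Δλ/2)=0.6730960158; c=2·atan2(√a, √(1-a))=1.924305415; dist=6371·c=12259.7498 ≈ 12259.7 km; running total=12259.7 km
Leg 1 bearing: y=sinΔλ·cosφ2=-0.43531131, x=cosφ1·sinφ2-sinφ1·cosφ2·cosΔλ=-0.83105664; θ=atan2(y, x)=-152.3542° <0 so +360° → 207.6458° ≈ 207.6°
Leg 2: φ1=-1.0873227, φ2=-0.1167433, Δφ=0.9705793, Δλ=3.6507942 rad; a=sin²(Δφ/2)+cosφ1·cosφ2·sin²(Δλ/2)=0.6499959601; c=2·atan2(√a, √(1-a))=1.875480511; dist=6371·c=11948.686 ≈ 11948.7 km; running total=24208.4 km
Leg 2 bearing: y=sinΔλ·cosφ2=-0.48416209, x=cosφ1·sinφ2-sinφ1·cosφ2·cosΔλ=-0.82194399; θ=atan2(y, x)=-149.5000° <0 so +360° → 210.5000° ≈ 210.5°
Leg 3: φ1=-0.1167433, φ2=-0.6313711, Δφ=-0.5146278, Δλ=-3.6592591 rad; a=sin²(Δφ/2)+cosφ1·cosφ2·sin²(Δλ/2)=0.8139639833; c=2·atan2(√a, √(1-a))=2.249684317; dist=6371·c=14332.739 ≈ 14332.7 km; running total=38541.1 km
Leg 3 bearing: y=sinΔλ·cosφ2=0.39945525, x=cosφ1·sinφ2-sinφ1·cosφ2·cosΔλ=-0.66793860; θ=atan2(y, x)=149.1188° ≈ 149.1°
Leg 4: φ1=-0.6313711, φ2=-0.5215899, Δφ=0.1097812, Δλ=1.9136506 rad; a=sin²(Δφ/2)+cosφ1·cosφ2·sin²(Δλ/2)=0.4705925958; c=2·atan2(√a, √(1-a))=1.511947557; dist=6371·c=9632.618 ≈ 9632.6 km; running total=48173.7 km
Leg 4 bearing: y=sinΔλ·cosφ2=0.81656617, x=cosφ1·sinφ2-sinφ1·cosφ2·cosΔλ=-0.57424777; θ=atan2(y, x)=125.1167° ≈ 125.1°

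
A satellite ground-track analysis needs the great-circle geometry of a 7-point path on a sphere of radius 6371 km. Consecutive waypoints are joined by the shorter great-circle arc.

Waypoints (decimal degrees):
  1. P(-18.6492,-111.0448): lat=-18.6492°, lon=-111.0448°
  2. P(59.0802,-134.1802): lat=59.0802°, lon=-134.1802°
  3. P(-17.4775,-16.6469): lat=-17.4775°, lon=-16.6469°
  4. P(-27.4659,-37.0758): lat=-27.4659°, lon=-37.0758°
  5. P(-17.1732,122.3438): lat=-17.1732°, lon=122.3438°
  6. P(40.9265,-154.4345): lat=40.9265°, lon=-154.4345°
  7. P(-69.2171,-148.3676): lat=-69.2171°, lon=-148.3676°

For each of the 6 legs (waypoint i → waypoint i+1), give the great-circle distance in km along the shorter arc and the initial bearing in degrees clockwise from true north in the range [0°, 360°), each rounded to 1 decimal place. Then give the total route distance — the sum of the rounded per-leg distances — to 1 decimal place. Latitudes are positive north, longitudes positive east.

Leg 1: φ1=-0.3254899, φ2=1.0311440, Δφ=1.3566340, Δλ=-0.4037889 rad; a=sin²(Δφ/2)+cosφ1·cosφ2·sin²(Δλ/2)=0.4133123295; c=2·atan2(√a, √(1-a))=1.396540440; dist=6371·c=8897.359 ≈ 8897.4 km; running total=8897.4 km
Leg 1 bearing: y=sinΔλ·cosφ2=-0.20188960, x=cosφ1·sinφ2-sinφ1·cosφ2·cosΔλ=0.96394065; θ=atan2(y, x)=-11.8292° <0 so +360° → 348.1708° ≈ 348.2°
Leg 2: φ1=1.0311440, φ2=-0.3050399, Δφ=-1.3361839, Δλ=2.0513431 rad; a=sin²(Δφ/2)+cosφ1·cosφ2·sin²(Δλ/2)=0.7421067977; c=2·atan2(√a, √(1-a))=2.076260471; dist=6371·c=13227.855 ≈ 13227.9 km; running total=22125.3 km
Leg 2 bearing: y=sinΔλ·cosφ2=0.84580583, x=cosφ1·sinφ2-sinφ1·cosφ2·cosΔλ=0.22394128; θ=atan2(y, x)=75.1703° ≈ 75.2°
Leg 3: φ1=-0.3050399, φ2=-0.4793704, Δφ=-0.1743305, Δλ=-0.3565516 rad; a=sin²(Δφ/2)+cosφ1·cosφ2·sin²(Δλ/2)=0.0341928824; c=2·atan2(√a, √(1-a))=0.371967026; dist=6371·c=2369.802 ≈ 2369.8 km; running total=24495.1 km
Leg 3 bearing: y=sinΔλ·cosφ2=-0.30970236, x=cosφ1·sinφ2-sinφ1·cosφ2·cosΔλ=-0.19020874; θ=atan2(y, x)=-121.5568° <0 so +360° → 238.4432° ≈ 238.4°
Leg 4: φ1=-0.4793704, φ2=-0.2997289, Δφ=0.1796415, Δλ=2.7823969 rad; a=sin²(Δφ/2)+cosφ1·cosφ2·sin²(Δλ/2)=0.8287223126; c=2·atan2(√a, √(1-a))=2.288218722; dist=6371·c=14578.241 ≈ 14578.2 km; running total=39073.3 km
Leg 4 bearing: y=sinΔλ·cosφ2=0.33584939, x=cosφ1·sinφ2-sinφ1·cosφ2·cosΔλ=-0.67451594; θ=atan2(y, x)=153.5307° ≈ 153.5°
Leg 5: φ1=-0.2997289, φ2=0.7143022, Δφ=1.0140311, Δλ=-4.8306926 rad; a=sin²(Δφ/2)+cosφ1·cosφ2·sin²(Δλ/2)=0.5541112434; c=2·atan2(√a, √(1-a))=1.679231187; dist=6371·c=10698.382 ≈ 10698.4 km; running total=49771.7 km
Leg 5 bearing: y=sinΔλ·cosφ2=0.75026948, x=cosφ1·sinφ2-sinφ1·cosφ2·cosΔλ=0.65221439; θ=atan2(y, x)=48.9993° ≈ 49.0°
Leg 6: φ1=0.7143022, φ2=-1.2080663, Δφ=-1.9223685, Δλ=0.1058874 rad; a=sin²(Δφ/2)+cosφ1·cosφ2·sin²(Δλ/2)=0.6729378706; c=2·atan2(√a, √(1-a))=1.923968299; dist=6371·c=12257.602 ≈ 12257.6 km; running total=62029.3 km
Leg 6 bearing: y=sinΔλ·cosφ2=0.03750163, x=cosφ1·sinφ2-sinφ1·cosφ2·cosΔλ=-0.93753059; θ=atan2(y, x)=177.7094° ≈ 177.7°

Leg 1: dist=8897.4 km, bearing=348.2°
Leg 2: dist=13227.9 km, bearing=75.2°
Leg 3: dist=2369.8 km, bearing=238.4°
Leg 4: dist=14578.2 km, bearing=153.5°
Leg 5: dist=10698.4 km, bearing=49.0°
Leg 6: dist=12257.6 km, bearing=177.7°
Total: 62029.3 km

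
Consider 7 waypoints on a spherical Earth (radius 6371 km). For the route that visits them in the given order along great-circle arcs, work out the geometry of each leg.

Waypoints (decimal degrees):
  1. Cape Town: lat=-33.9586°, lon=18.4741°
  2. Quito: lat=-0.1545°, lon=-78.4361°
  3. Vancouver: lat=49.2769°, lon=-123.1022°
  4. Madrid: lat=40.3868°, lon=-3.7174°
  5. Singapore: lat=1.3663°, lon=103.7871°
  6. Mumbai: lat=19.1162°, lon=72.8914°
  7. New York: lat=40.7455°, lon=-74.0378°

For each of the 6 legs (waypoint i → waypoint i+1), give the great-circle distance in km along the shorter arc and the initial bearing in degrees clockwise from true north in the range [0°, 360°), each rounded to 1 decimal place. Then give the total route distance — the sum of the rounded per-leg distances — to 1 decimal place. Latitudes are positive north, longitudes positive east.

Leg 1: φ1=-0.5926894, φ2=-0.0026965, Δφ=0.5899928, Δλ=-1.6914021 rad; a=sin²(Δφ/2)+cosφ1·cosφ2·sin²(Δλ/2)=0.5491432152; c=2·atan2(√a, √(1-a))=1.669241694; dist=6371·c=10634.739 ≈ 10634.7 km; running total=10634.7 km
Leg 1 bearing: y=sinΔλ·cosφ2=-0.99273233, x=cosφ1·sinφ2-sinφ1·cosφ2·cosΔλ=-0.06944278; θ=atan2(y, x)=-94.0014° <0 so +360° → 265.9986° ≈ 266.0°
Leg 2: φ1=-0.0026965, φ2=0.8600442, Δφ=0.8627407, Δλ=-0.7795705 rad; a=sin²(Δφ/2)+cosφ1·cosφ2·sin²(Δλ/2)=0.2690227254; c=2·atan2(√a, √(1-a))=1.090598600; dist=6371·c=6948.204 ≈ 6948.2 km; running total=17582.9 km
Leg 2 bearing: y=sinΔλ·cosφ2=-0.45862307, x=cosφ1·sinφ2-sinφ1·cosφ2·cosΔλ=0.75911980; θ=atan2(y, x)=-31.1383° <0 so +360° → 328.8617° ≈ 328.9°
Leg 3: φ1=0.8600442, φ2=0.7048826, Δφ=-0.1551615, Δλ=2.0836578 rad; a=sin²(Δφ/2)+cosφ1·cosφ2·sin²(Δλ/2)=0.3763852225; c=2·atan2(√a, √(1-a))=1.320976323; dist=6371·c=8415.940 ≈ 8415.9 km; running total=25998.8 km
Leg 3 bearing: y=sinΔλ·cosφ2=0.66369193, x=cosφ1·sinφ2-sinφ1·cosφ2·cosΔλ=0.70596782; θ=atan2(y, x)=43.2321° ≈ 43.2°
Leg 4: φ1=0.7048826, φ2=0.0238464, Δφ=-0.6810362, Δλ=1.8763075 rad; a=sin²(Δφ/2)+cosφ1·cosφ2·sin²(Δλ/2)=0.6067930486; c=2·atan2(√a, √(1-a))=1.786040627; dist=6371·c=11378.865 ≈ 11378.9 km; running total=37377.7 km
Leg 4 bearing: y=sinΔλ·cosφ2=0.95342218, x=cosφ1·sinφ2-sinφ1·cosφ2·cosΔλ=0.21299559; θ=atan2(y, x)=77.4068° ≈ 77.4°
Leg 5: φ1=0.0238464, φ2=0.3336406, Δφ=0.3097942, Δλ=-0.5392317 rad; a=sin²(Δφ/2)+cosφ1·cosφ2·sin²(Δλ/2)=0.0908187063; c=2·atan2(√a, √(1-a))=0.612240265; dist=6371·c=3900.583 ≈ 3900.6 km; running total=41278.3 km
Leg 5 bearing: y=sinΔλ·cosφ2=-0.48516187, x=cosφ1·sinφ2-sinφ1·cosφ2·cosΔλ=0.30805947; θ=atan2(y, x)=-57.5860° <0 so +360° → 302.4140° ≈ 302.4°
Leg 6: φ1=0.3336406, φ2=0.7111431, Δφ=0.3775025, Δλ=-2.5643983 rad; a=sin²(Δφ/2)+cosφ1·cosφ2·sin²(Δλ/2)=0.6930604498; c=2·atan2(√a, √(1-a))=1.967218976; dist=6371·c=12533.152 ≈ 12533.2 km; running total=53811.5 km
Leg 6 bearing: y=sinΔλ·cosφ2=-0.41341222, x=cosφ1·sinφ2-sinφ1·cosφ2·cosΔλ=0.82462173; θ=atan2(y, x)=-26.6262° <0 so +360° → 333.3738° ≈ 333.4°

Leg 1: dist=10634.7 km, bearing=266.0°
Leg 2: dist=6948.2 km, bearing=328.9°
Leg 3: dist=8415.9 km, bearing=43.2°
Leg 4: dist=11378.9 km, bearing=77.4°
Leg 5: dist=3900.6 km, bearing=302.4°
Leg 6: dist=12533.2 km, bearing=333.4°
Total: 53811.5 km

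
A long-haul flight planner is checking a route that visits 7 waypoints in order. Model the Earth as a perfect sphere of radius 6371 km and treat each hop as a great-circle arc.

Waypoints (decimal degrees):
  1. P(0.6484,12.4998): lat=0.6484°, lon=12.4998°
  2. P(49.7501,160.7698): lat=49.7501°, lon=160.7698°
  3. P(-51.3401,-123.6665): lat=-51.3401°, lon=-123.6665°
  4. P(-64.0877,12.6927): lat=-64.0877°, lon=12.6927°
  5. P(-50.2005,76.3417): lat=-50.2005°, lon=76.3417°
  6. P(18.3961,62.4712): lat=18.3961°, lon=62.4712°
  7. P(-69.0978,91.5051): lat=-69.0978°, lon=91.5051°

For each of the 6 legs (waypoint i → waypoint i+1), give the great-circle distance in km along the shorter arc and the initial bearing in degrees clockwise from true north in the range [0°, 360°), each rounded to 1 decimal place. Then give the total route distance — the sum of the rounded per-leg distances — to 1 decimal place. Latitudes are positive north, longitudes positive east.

Leg 1: dist=13648.4 km, bearing=23.8°
Leg 2: dist=13309.3 km, bearing=135.9°
Leg 3: dist=6636.3 km, bearing=159.6°
Leg 4: dist=3935.4 km, bearing=98.0°
Leg 5: dist=7748.4 km, bearing=346.0°
Leg 6: dist=10000.0 km, bearing=170.0°
Total: 55277.8 km

Leg 1: φ1=0.0113167, φ2=0.8683030, Δφ=0.8569863, Δλ=2.5877997 rad; a=sin²(Δφ/2)+cosφ1·cosφ2·sin²(Δλ/2)=0.7704390886; c=2·atan2(√a, √(1-a))=2.142277167; dist=6371·c=13648.448 ≈ 13648.4 km; running total=13648.4 km
Leg 1 bearing: y=sinΔλ·cosφ2=0.33980692, x=cosφ1·sinφ2-sinφ1·cosφ2·cosΔλ=0.76940370; θ=atan2(y, x)=23.8286° ≈ 23.8°
Leg 2: φ1=0.8683030, φ2=-0.8960538, Δφ=-1.7643568, Δλ=-4.9643499 rad; a=sin²(Δφ/2)+cosφ1·cosφ2·sin²(Δλ/2)=0.7476790371; c=2·atan2(√a, √(1-a))=2.089043311; dist=6371·c=13309.295 ≈ 13309.3 km; running total=26957.7 km
Leg 2 bearing: y=sinΔλ·cosφ2=0.60497177, x=cosφ1·sinφ2-sinφ1·cosφ2·cosΔλ=-0.62340159; θ=atan2(y, x)=135.8596° ≈ 135.9°
Leg 3: φ1=-0.8960538, φ2=-1.1185414, Δφ=-0.2224876, Δλ=2.3799170 rad; a=sin²(Δφ/2)+cosφ1·cosφ2·sin²(Δλ/2)=0.2475972183; c=2·atan2(√a, √(1-a))=1.041639619; dist=6371·c=6636.286 ≈ 6636.3 km; running total=33594.0 km
Leg 3 bearing: y=sinΔλ·cosφ2=0.30158549, x=cosφ1·sinφ2-sinφ1·cosφ2·cosΔλ=-0.80883715; θ=atan2(y, x)=159.5514° ≈ 159.6°
Leg 4: φ1=-1.1185414, φ2=-0.8761640, Δφ=0.2423774, Δλ=1.1108846 rad; a=sin²(Δφ/2)+cosφ1·cosφ2·sin²(Δλ/2)=0.0923959036; c=2·atan2(√a, √(1-a))=0.617707754; dist=6371·c=3935.416 ≈ 3935.4 km; running total=37529.4 km
Leg 4 bearing: y=sinΔλ·cosφ2=0.57359097, x=cosφ1·sinφ2-sinφ1·cosφ2·cosΔλ=-0.08018102; θ=atan2(y, x)=97.9577° ≈ 98.0°
Leg 5: φ1=-0.8761640, φ2=0.3210725, Δφ=1.1972365, Δλ=-0.2420859 rad; a=sin²(Δφ/2)+cosφ1·cosφ2·sin²(Δλ/2)=0.3263897484; c=2·atan2(√a, √(1-a))=1.216190756; dist=6371·c=7748.351 ≈ 7748.4 km; running total=45277.8 km
Leg 5 bearing: y=sinΔλ·cosφ2=-0.22747750, x=cosφ1·sinφ2-sinφ1·cosφ2·cosΔλ=0.90977575; θ=atan2(y, x)=-14.0382° <0 so +360° → 345.9618° ≈ 346.0°
Leg 6: φ1=0.3210725, φ2=-1.2059841, Δφ=-1.5270566, Δλ=0.5067371 rad; a=sin²(Δφ/2)+cosφ1·cosφ2·sin²(Δλ/2)=0.4994089421; c=2·atan2(√a, √(1-a))=1.569614211; dist=6371·c=10000.012 ≈ 10000.0 km; running total=55277.8 km
Leg 6 bearing: y=sinΔλ·cosφ2=0.17315200, x=cosφ1·sinφ2-sinφ1·cosφ2·cosΔλ=-0.98489440; θ=atan2(y, x)=170.0289° ≈ 170.0°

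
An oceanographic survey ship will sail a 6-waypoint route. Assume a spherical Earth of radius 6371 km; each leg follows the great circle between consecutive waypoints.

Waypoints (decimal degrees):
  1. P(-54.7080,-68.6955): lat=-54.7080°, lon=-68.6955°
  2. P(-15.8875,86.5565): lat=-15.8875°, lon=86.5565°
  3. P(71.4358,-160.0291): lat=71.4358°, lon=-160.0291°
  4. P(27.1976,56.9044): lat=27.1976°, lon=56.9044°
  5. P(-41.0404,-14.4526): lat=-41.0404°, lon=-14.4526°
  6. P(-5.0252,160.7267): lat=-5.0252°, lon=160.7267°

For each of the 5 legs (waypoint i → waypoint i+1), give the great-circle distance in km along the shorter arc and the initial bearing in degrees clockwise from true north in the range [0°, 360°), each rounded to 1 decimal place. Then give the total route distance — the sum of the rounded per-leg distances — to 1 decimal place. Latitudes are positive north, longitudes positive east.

Leg 1: φ1=-0.9548347, φ2=-0.2772892, Δφ=0.6775455, Δλ=2.7096586 rad; a=sin²(Δφ/2)+cosφ1·cosφ2·sin²(Δλ/2)=0.6406004194; c=2·atan2(√a, √(1-a))=1.855841538; dist=6371·c=11823.566 ≈ 11823.6 km; running total=11823.6 km
Leg 1 bearing: y=sinΔλ·cosφ2=0.40263689, x=cosφ1·sinφ2-sinφ1·cosφ2·cosΔλ=-0.87109679; θ=atan2(y, x)=155.1928° ≈ 155.2°
Leg 2: φ1=-0.2772892, φ2=1.2467899, Δφ=1.5240791, Δλ=-4.3037306 rad; a=sin²(Δφ/2)+cosφ1·cosφ2·sin²(Δλ/2)=0.6905925665; c=2·atan2(√a, √(1-a))=1.961874204; dist=6371·c=12499.101 ≈ 12499.1 km; running total=24322.7 km
Leg 2 bearing: y=sinΔλ·cosφ2=0.29215105, x=cosφ1·sinφ2-sinφ1·cosφ2·cosΔλ=0.87712351; θ=atan2(y, x)=18.4218° ≈ 18.4°
Leg 3: φ1=1.2467899, φ2=0.4746877, Δφ=-0.7721022, Δλ=3.7862038 rad; a=sin²(Δφ/2)+cosφ1·cosφ2·sin²(Δλ/2)=0.3965330811; c=2·atan2(√a, √(1-a))=1.362356409; dist=6371·c=8679.573 ≈ 8679.6 km; running total=33002.3 km
Leg 3 bearing: y=sinΔλ·cosφ2=-0.53445085, x=cosφ1·sinφ2-sinφ1·cosφ2·cosΔλ=0.81947585; θ=atan2(y, x)=-33.1118° <0 so +360° → 326.8882° ≈ 326.9°
Leg 4: φ1=0.4746877, φ2=-0.7162901, Δφ=-1.1909778, Δλ=-1.2454146 rad; a=sin²(Δφ/2)+cosφ1·cosφ2·sin²(Δλ/2)=0.5428248630; c=2·atan2(√a, √(1-a))=1.656551119; dist=6371·c=10553.887 ≈ 10553.9 km; running total=43556.2 km
Leg 4 bearing: y=sinΔλ·cosφ2=-0.71467054, x=cosφ1·sinφ2-sinφ1·cosφ2·cosΔλ=-0.69419748; θ=atan2(y, x)=-134.1675° <0 so +360° → 225.8325° ≈ 225.8°
Leg 5: φ1=-0.7162901, φ2=-0.0877063, Δφ=0.6285838, Δλ=3.0574556 rad; a=sin²(Δφ/2)+cosφ1·cosφ2·sin²(Δλ/2)=0.8455882361; c=2·atan2(√a, √(1-a))=2.333912031; dist=6371·c=14869.354 ≈ 14869.4 km; running total=58425.6 km
Leg 5 bearing: y=sinΔλ·cosφ2=0.08371484, x=cosφ1·sinφ2-sinφ1·cosφ2·cosΔλ=-0.71782095; θ=atan2(y, x)=173.3480° ≈ 173.3°

Leg 1: dist=11823.6 km, bearing=155.2°
Leg 2: dist=12499.1 km, bearing=18.4°
Leg 3: dist=8679.6 km, bearing=326.9°
Leg 4: dist=10553.9 km, bearing=225.8°
Leg 5: dist=14869.4 km, bearing=173.3°
Total: 58425.6 km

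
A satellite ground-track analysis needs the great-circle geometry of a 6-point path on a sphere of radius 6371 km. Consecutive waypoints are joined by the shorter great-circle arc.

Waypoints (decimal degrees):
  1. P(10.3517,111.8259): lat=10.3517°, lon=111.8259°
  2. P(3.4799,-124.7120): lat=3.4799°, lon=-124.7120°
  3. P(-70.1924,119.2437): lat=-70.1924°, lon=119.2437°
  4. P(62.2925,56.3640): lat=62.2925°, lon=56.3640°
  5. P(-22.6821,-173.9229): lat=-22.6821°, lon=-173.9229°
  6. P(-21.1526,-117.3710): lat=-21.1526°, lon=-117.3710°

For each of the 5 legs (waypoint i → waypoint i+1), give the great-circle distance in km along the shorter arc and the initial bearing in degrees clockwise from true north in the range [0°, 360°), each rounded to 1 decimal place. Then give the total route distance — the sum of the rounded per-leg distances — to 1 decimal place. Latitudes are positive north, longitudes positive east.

Leg 1: dist=13570.2 km, bearing=79.2°
Leg 2: dist=11326.9 km, bearing=198.1°
Leg 3: dist=15518.8 km, bearing=320.4°
Leg 4: dist=14231.7 km, bearing=64.2°
Leg 5: dist=5800.1 km, bearing=99.8°
Total: 60447.7 km

Leg 1: φ1=0.1806712, φ2=0.0607357, Δφ=-0.1199355, Δλ=-4.1283652 rad; a=sin²(Δφ/2)+cosφ1·cosφ2·sin²(Δλ/2)=0.7652517613; c=2·atan2(√a, √(1-a))=2.129990781; dist=6371·c=13570.171 ≈ 13570.2 km; running total=13570.2 km
Leg 1 bearing: y=sinΔλ·cosφ2=0.83271250, x=cosφ1·sinφ2-sinφ1·cosφ2·cosΔλ=0.15860611; θ=atan2(y, x)=79.2161° ≈ 79.2°
Leg 2: φ1=0.0607357, φ2=-1.2250885, Δφ=-1.2858242, Δλ=4.2578302 rad; a=sin²(Δφ/2)+cosφ1·cosφ2·sin²(Δλ/2)=0.6028079787; c=2·atan2(√a, √(1-a))=1.777889399; dist=6371·c=11326.933 ≈ 11326.9 km; running total=24897.1 km
Leg 2 bearing: y=sinΔλ·cosφ2=-0.30445285, x=cosφ1·sinφ2-sinφ1·cosφ2·cosΔλ=-0.93007018; θ=atan2(y, x)=-161.8745° <0 so +360° → 198.1255° ≈ 198.1°
Leg 3: φ1=-1.2250885, φ2=1.0872092, Δφ=2.3122977, Δλ=-1.0974578 rad; a=sin²(Δφ/2)+cosφ1·cosφ2·sin²(Δλ/2)=0.8805644262; c=2·atan2(√a, √(1-a))=2.435848112; dist=6371·c=15518.788 ≈ 15518.8 km; running total=40415.9 km
Leg 3 bearing: y=sinΔλ·cosφ2=-0.41383644, x=cosφ1·sinφ2-sinφ1·cosφ2·cosΔλ=0.49942194; θ=atan2(y, x)=-39.6462° <0 so +360° → 320.3538° ≈ 320.4°
Leg 4: φ1=1.0872092, φ2=-0.3958773, Δφ=-1.4830866, Δλ=-4.0192646 rad; a=sin²(Δφ/2)+cosφ1·cosφ2·sin²(Δλ/2)=0.8077526524; c=2·atan2(√a, √(1-a))=2.233823275; dist=6371·c=14231.688 ≈ 14231.7 km; running total=54647.6 km
Leg 4 bearing: y=sinΔλ·cosφ2=0.70975835, x=cosφ1·sinφ2-sinφ1·cosφ2·cosΔλ=0.34263144; θ=atan2(y, x)=64.2314° ≈ 64.2°
Leg 5: φ1=-0.3958773, φ2=-0.3691825, Δφ=0.0266948, Δλ=0.9870169 rad; a=sin²(Δφ/2)+cosφ1·cosφ2·sin²(Δλ/2)=0.1932806190; c=2·atan2(√a, √(1-a))=0.910388777; dist=6371·c=5800.087 ≈ 5800.1 km; running total=60447.7 km
Leg 5 bearing: y=sinΔλ·cosφ2=0.77816676, x=cosφ1·sinφ2-sinφ1·cosφ2·cosΔλ=-0.13471964; θ=atan2(y, x)=99.8219° ≈ 99.8°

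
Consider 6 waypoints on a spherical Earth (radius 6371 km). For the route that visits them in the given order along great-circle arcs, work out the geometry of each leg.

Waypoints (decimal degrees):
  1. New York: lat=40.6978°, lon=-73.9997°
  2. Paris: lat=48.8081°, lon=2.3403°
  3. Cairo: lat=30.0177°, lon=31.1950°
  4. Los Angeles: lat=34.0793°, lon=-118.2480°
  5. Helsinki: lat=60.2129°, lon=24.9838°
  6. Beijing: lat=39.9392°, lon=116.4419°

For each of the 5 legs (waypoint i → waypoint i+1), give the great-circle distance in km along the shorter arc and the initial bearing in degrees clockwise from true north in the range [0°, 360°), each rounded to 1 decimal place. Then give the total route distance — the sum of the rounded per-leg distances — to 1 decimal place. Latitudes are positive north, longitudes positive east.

Leg 1: φ1=0.7103106, φ2=0.8518620, Δφ=0.1415514, Δλ=1.3323844 rad; a=sin²(Δφ/2)+cosφ1·cosφ2·sin²(Δλ/2)=0.1956977228; c=2·atan2(√a, √(1-a))=0.916495578; dist=6371·c=5838.993 ≈ 5839.0 km; running total=5839.0 km
Leg 1 bearing: y=sinΔλ·cosφ2=0.63995455, x=cosφ1·sinφ2-sinφ1·cosφ2·cosΔλ=0.46910411; θ=atan2(y, x)=53.7576° ≈ 53.8°
Leg 2: φ1=0.8518620, φ2=0.5239077, Δφ=-0.3279543, Δλ=0.5036095 rad; a=sin²(Δφ/2)+cosφ1·cosφ2·sin²(Δλ/2)=0.0620475585; c=2·atan2(√a, √(1-a))=0.503488223; dist=6371·c=3207.723 ≈ 3207.7 km; running total=9046.7 km
Leg 2 bearing: y=sinΔλ·cosφ2=0.41786069, x=cosφ1·sinφ2-sinφ1·cosφ2·cosΔλ=-0.24121169; θ=atan2(y, x)=119.9959° ≈ 120.0°
Leg 3: φ1=0.5239077, φ2=0.5947960, Δφ=0.0708883, Δλ=-2.6082724 rad; a=sin²(Δφ/2)+cosφ1·cosφ2·sin²(Δλ/2)=0.6686256192; c=2·atan2(√a, √(1-a))=1.914791871; dist=6371·c=12199.139 ≈ 12199.1 km; running total=21245.8 km
Leg 3 bearing: y=sinΔλ·cosφ2=-0.42108492, x=cosφ1·sinφ2-sinφ1·cosφ2·cosΔλ=0.84199115; θ=atan2(y, x)=-26.5699° <0 so +360° → 333.4301° ≈ 333.4°
Leg 4: φ1=0.5947960, φ2=1.0509134, Δφ=0.4561174, Δλ=2.4998665 rad; a=sin²(Δφ/2)+cosφ1·cosφ2·sin²(Δλ/2)=0.4216510302; c=2·atan2(√a, √(1-a))=1.413449930; dist=6371·c=9005.090 ≈ 9005.1 km; running total=30250.9 km
Leg 4 bearing: y=sinΔλ·cosφ2=0.29736127, x=cosφ1·sinφ2-sinφ1·cosφ2·cosΔλ=0.94181847; θ=atan2(y, x)=17.5225° ≈ 17.5°
Leg 5: φ1=1.0509134, φ2=0.6970705, Δφ=-0.3538428, Δλ=1.5962450 rad; a=sin²(Δφ/2)+cosφ1·cosφ2·sin²(Δλ/2)=0.2262685924; c=2·atan2(√a, √(1-a))=0.991467006; dist=6371·c=6316.636 ≈ 6316.6 km; running total=36567.5 km
Leg 5 bearing: y=sinΔλ·cosφ2=0.76647785, x=cosφ1·sinφ2-sinφ1·cosφ2·cosΔλ=0.33585142; θ=atan2(y, x)=66.3382° ≈ 66.3°

Leg 1: dist=5839.0 km, bearing=53.8°
Leg 2: dist=3207.7 km, bearing=120.0°
Leg 3: dist=12199.1 km, bearing=333.4°
Leg 4: dist=9005.1 km, bearing=17.5°
Leg 5: dist=6316.6 km, bearing=66.3°
Total: 36567.5 km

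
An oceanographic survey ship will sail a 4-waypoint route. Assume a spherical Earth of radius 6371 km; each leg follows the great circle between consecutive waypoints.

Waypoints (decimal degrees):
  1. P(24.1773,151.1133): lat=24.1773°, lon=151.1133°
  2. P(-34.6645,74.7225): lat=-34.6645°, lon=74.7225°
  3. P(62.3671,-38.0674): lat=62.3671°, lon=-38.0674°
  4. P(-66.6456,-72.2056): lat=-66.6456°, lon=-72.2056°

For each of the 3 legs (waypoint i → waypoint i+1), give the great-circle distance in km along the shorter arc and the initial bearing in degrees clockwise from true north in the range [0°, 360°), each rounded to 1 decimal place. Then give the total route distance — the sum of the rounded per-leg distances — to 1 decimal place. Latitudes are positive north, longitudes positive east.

Leg 1: φ1=0.4219735, φ2=-0.6050097, Δφ=-1.0269831, Δλ=-1.3332710 rad; a=sin²(Δφ/2)+cosφ1·cosφ2·sin²(Δλ/2)=0.5281952860; c=2·atan2(√a, √(1-a))=1.627216828; dist=6371·c=10366.998 ≈ 10367.0 km; running total=10367.0 km
Leg 1 bearing: y=sinΔλ·cosφ2=-0.79940356, x=cosφ1·sinφ2-sinφ1·cosφ2·cosΔλ=-0.59814217; θ=atan2(y, x)=-126.8051° <0 so +360° → 233.1949° ≈ 233.2°
Leg 2: φ1=-0.6050097, φ2=1.0885112, Δφ=1.6935209, Δλ=-1.9685551 rad; a=sin²(Δφ/2)+cosφ1·cosφ2·sin²(Δλ/2)=0.8258306355; c=2·atan2(√a, √(1-a))=2.280568885; dist=6371·c=14529.504 ≈ 14529.5 km; running total=24896.5 km
Leg 2 bearing: y=sinΔλ·cosφ2=-0.42759626, x=cosφ1·sinφ2-sinφ1·cosφ2·cosΔλ=0.62649743; θ=atan2(y, x)=-34.3143° <0 so +360° → 325.6857° ≈ 325.7°
Leg 3: φ1=1.0885112, φ2=-1.1631852, Δφ=-2.2516964, Δλ=-0.5958240 rad; a=sin²(Δφ/2)+cosφ1·cosφ2·sin²(Δλ/2)=0.8305871345; c=2·atan2(√a, √(1-a))=2.293179217; dist=6371·c=14609.845 ≈ 14609.8 km; running total=39506.3 km
Leg 3 bearing: y=sinΔλ·cosφ2=-0.22246583, x=cosφ1·sinφ2-sinφ1·cosφ2·cosΔλ=-0.71648973; θ=atan2(y, x)=-162.7507° <0 so +360° → 197.2493° ≈ 197.2°

Leg 1: dist=10367.0 km, bearing=233.2°
Leg 2: dist=14529.5 km, bearing=325.7°
Leg 3: dist=14609.8 km, bearing=197.2°
Total: 39506.3 km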